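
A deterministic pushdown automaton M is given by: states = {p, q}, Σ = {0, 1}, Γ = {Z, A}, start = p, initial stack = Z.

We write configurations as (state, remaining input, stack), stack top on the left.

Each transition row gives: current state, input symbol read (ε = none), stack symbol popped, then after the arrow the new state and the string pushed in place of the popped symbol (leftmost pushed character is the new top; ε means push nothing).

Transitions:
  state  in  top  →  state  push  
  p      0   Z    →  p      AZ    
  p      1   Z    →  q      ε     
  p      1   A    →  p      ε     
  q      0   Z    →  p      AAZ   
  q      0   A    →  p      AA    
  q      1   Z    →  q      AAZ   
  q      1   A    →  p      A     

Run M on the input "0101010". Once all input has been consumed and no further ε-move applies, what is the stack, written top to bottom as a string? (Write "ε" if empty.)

(p, 0101010, Z)
  read 0, top Z: go to p, push AZ → (p, 101010, AZ)
  read 1, top A: go to p, push ε → (p, 01010, Z)
  read 0, top Z: go to p, push AZ → (p, 1010, AZ)
  read 1, top A: go to p, push ε → (p, 010, Z)
  read 0, top Z: go to p, push AZ → (p, 10, AZ)
  read 1, top A: go to p, push ε → (p, 0, Z)
  read 0, top Z: go to p, push AZ → (p, ε, AZ)
All input consumed in state p with stack AZ.

AZ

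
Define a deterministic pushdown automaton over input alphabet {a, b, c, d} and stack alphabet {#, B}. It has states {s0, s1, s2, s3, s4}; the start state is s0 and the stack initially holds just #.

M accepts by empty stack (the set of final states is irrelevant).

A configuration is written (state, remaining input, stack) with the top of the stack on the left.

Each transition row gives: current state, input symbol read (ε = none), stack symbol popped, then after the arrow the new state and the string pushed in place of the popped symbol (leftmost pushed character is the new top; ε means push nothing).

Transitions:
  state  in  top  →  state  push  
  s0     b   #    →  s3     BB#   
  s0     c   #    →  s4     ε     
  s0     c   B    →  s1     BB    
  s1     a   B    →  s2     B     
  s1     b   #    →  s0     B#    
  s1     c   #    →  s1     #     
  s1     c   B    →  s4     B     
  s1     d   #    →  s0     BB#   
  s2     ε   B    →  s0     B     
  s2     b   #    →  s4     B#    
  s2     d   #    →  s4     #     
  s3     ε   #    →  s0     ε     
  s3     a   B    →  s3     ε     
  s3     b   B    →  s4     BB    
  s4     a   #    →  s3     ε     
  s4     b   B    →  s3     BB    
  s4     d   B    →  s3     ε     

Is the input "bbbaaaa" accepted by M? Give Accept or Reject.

Accept

(s0, bbbaaaa, #) ⊢ (s3, bbaaaa, BB#) ⊢ (s4, baaaa, BBB#) ⊢ (s3, aaaa, BBBB#) ⊢ (s3, aaa, BBB#) ⊢ (s3, aa, BB#) ⊢ (s3, a, B#) ⊢ (s3, ε, #) ⊢ (s0, ε, ε)
All input consumed and the stack is empty.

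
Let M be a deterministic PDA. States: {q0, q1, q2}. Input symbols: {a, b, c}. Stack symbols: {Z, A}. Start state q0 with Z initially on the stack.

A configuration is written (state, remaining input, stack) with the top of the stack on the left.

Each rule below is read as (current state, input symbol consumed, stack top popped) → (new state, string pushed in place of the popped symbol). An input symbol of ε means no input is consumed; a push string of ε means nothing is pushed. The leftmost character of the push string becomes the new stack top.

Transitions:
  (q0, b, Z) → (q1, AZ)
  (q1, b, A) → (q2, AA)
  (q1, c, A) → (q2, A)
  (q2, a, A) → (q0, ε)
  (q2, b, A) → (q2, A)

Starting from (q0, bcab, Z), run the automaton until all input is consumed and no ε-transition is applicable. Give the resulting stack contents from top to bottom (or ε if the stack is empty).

AZ

(q0, bcab, Z)
  read b, top Z: go to q1, push AZ → (q1, cab, AZ)
  read c, top A: go to q2, push A → (q2, ab, AZ)
  read a, top A: go to q0, push ε → (q0, b, Z)
  read b, top Z: go to q1, push AZ → (q1, ε, AZ)
All input consumed in state q1 with stack AZ.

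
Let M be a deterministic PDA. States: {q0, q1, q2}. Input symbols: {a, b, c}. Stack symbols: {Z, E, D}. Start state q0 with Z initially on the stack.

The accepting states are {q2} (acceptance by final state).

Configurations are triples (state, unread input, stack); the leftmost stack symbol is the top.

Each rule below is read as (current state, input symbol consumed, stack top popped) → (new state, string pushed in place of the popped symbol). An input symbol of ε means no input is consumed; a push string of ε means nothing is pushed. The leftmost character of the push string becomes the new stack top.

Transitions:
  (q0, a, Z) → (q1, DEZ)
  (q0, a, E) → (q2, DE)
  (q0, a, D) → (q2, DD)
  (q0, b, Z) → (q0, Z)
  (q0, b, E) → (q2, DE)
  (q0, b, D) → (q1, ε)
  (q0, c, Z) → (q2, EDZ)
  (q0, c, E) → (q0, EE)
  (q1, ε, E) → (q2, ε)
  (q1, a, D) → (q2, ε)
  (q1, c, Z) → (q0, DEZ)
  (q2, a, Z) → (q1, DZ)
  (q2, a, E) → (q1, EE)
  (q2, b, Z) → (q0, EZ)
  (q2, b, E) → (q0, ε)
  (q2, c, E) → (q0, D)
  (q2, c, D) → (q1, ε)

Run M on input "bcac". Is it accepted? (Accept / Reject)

Reject

(q0, bcac, Z)
  read b, top Z: go to q0, push Z → (q0, cac, Z)
  read c, top Z: go to q2, push EDZ → (q2, ac, EDZ)
  read a, top E: go to q1, push EE → (q1, c, EEDZ)
  ε-move, top E: go to q2, push ε → (q2, c, EDZ)
  read c, top E: go to q0, push D → (q0, ε, DDZ)
All input consumed; state q0 ∉ F and no further ε-move applies.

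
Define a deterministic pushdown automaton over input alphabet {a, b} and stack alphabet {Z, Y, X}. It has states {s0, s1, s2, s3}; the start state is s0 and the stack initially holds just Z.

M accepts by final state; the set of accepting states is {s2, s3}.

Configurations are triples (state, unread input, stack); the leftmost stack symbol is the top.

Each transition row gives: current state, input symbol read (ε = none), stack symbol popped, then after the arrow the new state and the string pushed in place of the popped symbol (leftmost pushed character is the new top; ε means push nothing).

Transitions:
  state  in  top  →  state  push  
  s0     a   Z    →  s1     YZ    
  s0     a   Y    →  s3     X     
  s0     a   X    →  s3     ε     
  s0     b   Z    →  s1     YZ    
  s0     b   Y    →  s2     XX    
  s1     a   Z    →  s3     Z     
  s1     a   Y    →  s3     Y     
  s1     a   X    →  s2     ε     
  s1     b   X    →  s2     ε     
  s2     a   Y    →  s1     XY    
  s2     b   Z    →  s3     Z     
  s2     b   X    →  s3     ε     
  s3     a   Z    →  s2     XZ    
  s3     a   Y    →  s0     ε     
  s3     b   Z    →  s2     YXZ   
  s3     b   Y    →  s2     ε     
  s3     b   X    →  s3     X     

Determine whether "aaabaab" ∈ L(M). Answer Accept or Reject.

Reject

(s0, aaabaab, Z)
  read a, top Z: go to s1, push YZ → (s1, aabaab, YZ)
  read a, top Y: go to s3, push Y → (s3, abaab, YZ)
  read a, top Y: go to s0, push ε → (s0, baab, Z)
  read b, top Z: go to s1, push YZ → (s1, aab, YZ)
  read a, top Y: go to s3, push Y → (s3, ab, YZ)
  read a, top Y: go to s0, push ε → (s0, b, Z)
  read b, top Z: go to s1, push YZ → (s1, ε, YZ)
All input consumed; state s1 ∉ F and no further ε-move applies.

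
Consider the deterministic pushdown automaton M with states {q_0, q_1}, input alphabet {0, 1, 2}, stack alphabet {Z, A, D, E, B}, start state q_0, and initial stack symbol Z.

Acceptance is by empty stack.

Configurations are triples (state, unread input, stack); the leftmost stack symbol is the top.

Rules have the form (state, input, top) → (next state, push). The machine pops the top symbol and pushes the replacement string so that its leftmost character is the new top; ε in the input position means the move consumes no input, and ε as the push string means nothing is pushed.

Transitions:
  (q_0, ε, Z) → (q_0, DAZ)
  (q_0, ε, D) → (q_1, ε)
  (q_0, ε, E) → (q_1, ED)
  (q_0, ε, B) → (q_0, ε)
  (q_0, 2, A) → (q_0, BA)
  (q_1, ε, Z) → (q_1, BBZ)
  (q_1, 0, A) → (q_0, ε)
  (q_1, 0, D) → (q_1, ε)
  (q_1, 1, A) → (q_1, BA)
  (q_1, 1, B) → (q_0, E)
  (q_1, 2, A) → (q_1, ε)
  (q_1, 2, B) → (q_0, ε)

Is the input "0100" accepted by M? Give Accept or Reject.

(q_0, 0100, Z)
  ε-move, top Z: go to q_0, push DAZ → (q_0, 0100, DAZ)
  ε-move, top D: go to q_1, push ε → (q_1, 0100, AZ)
  read 0, top A: go to q_0, push ε → (q_0, 100, Z)
  ε-move, top Z: go to q_0, push DAZ → (q_0, 100, DAZ)
  ε-move, top D: go to q_1, push ε → (q_1, 100, AZ)
  read 1, top A: go to q_1, push BA → (q_1, 00, BAZ)
No transition applies at (q_1, 00, BAZ); input not fully consumed.

Reject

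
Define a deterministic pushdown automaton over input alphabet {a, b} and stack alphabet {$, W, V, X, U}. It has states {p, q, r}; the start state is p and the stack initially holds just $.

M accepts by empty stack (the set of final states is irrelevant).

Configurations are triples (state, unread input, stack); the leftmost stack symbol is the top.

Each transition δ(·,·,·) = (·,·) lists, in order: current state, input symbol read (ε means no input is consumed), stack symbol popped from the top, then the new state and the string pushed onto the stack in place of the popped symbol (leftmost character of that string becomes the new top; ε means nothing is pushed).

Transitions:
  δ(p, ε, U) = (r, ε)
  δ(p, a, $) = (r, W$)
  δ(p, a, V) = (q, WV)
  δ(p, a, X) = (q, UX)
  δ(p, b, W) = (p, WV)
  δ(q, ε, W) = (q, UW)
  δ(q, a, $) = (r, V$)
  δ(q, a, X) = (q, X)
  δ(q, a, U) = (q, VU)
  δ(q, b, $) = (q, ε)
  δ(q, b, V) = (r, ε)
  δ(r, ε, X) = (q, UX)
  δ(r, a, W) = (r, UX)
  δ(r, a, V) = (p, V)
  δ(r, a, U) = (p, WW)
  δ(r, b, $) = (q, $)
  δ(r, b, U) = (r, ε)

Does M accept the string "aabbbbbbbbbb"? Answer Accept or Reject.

Reject

(p, aabbbbbbbbbb, $)
  read a, top $: go to r, push W$ → (r, abbbbbbbbbb, W$)
  read a, top W: go to r, push UX → (r, bbbbbbbbbb, UX$)
  read b, top U: go to r, push ε → (r, bbbbbbbbb, X$)
  ε-move, top X: go to q, push UX → (q, bbbbbbbbb, UX$)
No transition applies at (q, bbbbbbbbb, UX$); input not fully consumed.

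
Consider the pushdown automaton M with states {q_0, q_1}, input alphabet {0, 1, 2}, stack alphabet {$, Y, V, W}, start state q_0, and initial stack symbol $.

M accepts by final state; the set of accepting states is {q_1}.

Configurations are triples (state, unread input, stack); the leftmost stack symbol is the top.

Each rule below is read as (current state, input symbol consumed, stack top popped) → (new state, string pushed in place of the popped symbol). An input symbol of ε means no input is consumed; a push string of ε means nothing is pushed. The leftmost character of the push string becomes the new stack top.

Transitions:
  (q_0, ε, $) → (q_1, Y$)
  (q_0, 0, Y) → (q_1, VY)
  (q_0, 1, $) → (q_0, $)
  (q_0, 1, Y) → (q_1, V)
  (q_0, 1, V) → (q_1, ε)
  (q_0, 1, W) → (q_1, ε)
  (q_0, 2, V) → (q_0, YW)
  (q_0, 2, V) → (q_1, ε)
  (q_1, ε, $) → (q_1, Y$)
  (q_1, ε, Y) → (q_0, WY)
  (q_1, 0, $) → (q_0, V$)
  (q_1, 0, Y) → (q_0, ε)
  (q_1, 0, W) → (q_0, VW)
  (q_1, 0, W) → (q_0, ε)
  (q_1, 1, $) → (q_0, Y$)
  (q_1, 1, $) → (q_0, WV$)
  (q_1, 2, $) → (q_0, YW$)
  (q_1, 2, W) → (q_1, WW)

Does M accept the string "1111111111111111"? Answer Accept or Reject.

Accept

One accepting computation: (q_0, 1111111111111111, $) ⊢ (q_0, 111111111111111, $) ⊢ (q_0, 11111111111111, $) ⊢ (q_0, 1111111111111, $) ⊢ (q_0, 111111111111, $) ⊢ (q_0, 11111111111, $) ⊢ (q_0, 1111111111, $) ⊢ (q_0, 111111111, $) ⊢ (q_0, 11111111, $) ⊢ (q_0, 1111111, $) ⊢ (q_0, 111111, $) ⊢ (q_0, 11111, $) ⊢ (q_0, 1111, $) ⊢ (q_0, 111, $) ⊢ (q_0, 11, $) ⊢ (q_0, 1, $) ⊢ (q_0, ε, $) ⊢ (q_1, ε, Y$)
All input consumed and state q_1 ∈ F.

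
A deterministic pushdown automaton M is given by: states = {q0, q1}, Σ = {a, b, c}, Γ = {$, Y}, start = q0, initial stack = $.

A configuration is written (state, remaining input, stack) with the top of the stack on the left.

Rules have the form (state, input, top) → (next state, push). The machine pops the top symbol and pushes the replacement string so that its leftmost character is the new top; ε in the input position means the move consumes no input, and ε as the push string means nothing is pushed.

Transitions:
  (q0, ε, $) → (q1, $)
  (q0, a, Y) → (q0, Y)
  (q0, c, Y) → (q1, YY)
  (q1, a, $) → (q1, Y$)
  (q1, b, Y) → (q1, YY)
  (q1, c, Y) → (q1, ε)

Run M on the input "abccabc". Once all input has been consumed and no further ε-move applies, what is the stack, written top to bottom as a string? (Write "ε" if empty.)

(q0, abccabc, $)
  ε-move, top $: go to q1, push $ → (q1, abccabc, $)
  read a, top $: go to q1, push Y$ → (q1, bccabc, Y$)
  read b, top Y: go to q1, push YY → (q1, ccabc, YY$)
  read c, top Y: go to q1, push ε → (q1, cabc, Y$)
  read c, top Y: go to q1, push ε → (q1, abc, $)
  read a, top $: go to q1, push Y$ → (q1, bc, Y$)
  read b, top Y: go to q1, push YY → (q1, c, YY$)
  read c, top Y: go to q1, push ε → (q1, ε, Y$)
All input consumed in state q1 with stack Y$.

Y$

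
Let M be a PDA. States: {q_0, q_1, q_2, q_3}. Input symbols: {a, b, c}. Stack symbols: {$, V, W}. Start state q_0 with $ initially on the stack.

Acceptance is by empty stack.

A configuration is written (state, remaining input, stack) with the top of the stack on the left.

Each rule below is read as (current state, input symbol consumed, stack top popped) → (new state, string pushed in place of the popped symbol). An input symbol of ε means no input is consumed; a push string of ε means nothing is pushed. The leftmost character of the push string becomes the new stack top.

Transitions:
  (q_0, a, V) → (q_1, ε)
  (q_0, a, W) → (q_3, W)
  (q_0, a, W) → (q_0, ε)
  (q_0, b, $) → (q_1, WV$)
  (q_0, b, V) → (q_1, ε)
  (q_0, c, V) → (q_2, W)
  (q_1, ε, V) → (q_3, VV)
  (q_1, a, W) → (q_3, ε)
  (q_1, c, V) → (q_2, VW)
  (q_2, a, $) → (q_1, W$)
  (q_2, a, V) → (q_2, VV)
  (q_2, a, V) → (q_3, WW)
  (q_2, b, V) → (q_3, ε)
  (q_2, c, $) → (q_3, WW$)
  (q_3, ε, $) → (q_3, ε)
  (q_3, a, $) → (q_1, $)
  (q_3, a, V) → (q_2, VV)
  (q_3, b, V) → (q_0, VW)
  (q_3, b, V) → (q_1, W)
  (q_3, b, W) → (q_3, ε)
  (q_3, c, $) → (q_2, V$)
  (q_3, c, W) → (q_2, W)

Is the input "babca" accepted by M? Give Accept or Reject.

No computation consumes all input and empties the stack.

Reject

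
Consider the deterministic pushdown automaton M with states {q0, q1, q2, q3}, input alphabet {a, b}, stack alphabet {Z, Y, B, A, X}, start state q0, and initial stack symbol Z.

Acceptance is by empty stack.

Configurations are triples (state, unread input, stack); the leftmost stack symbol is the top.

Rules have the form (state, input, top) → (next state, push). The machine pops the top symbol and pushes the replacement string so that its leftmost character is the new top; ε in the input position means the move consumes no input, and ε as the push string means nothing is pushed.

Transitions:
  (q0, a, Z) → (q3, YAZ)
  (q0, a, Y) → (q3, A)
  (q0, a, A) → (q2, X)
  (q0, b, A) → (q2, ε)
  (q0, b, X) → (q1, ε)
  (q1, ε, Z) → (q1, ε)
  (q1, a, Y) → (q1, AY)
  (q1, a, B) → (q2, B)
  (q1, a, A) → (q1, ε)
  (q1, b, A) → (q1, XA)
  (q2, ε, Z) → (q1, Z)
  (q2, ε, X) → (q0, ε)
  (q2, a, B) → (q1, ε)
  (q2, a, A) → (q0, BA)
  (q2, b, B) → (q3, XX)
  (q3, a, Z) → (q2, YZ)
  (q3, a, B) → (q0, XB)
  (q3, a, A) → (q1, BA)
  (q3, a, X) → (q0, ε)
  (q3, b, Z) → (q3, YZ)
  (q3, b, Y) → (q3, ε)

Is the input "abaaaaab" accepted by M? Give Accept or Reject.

(q0, abaaaaab, Z)
  read a, top Z: go to q3, push YAZ → (q3, baaaaab, YAZ)
  read b, top Y: go to q3, push ε → (q3, aaaaab, AZ)
  read a, top A: go to q1, push BA → (q1, aaaab, BAZ)
  read a, top B: go to q2, push B → (q2, aaab, BAZ)
  read a, top B: go to q1, push ε → (q1, aab, AZ)
  read a, top A: go to q1, push ε → (q1, ab, Z)
  ε-move, top Z: go to q1, push ε → (q1, ab, ε)
No transition applies at (q1, ab, ε); input not fully consumed.

Reject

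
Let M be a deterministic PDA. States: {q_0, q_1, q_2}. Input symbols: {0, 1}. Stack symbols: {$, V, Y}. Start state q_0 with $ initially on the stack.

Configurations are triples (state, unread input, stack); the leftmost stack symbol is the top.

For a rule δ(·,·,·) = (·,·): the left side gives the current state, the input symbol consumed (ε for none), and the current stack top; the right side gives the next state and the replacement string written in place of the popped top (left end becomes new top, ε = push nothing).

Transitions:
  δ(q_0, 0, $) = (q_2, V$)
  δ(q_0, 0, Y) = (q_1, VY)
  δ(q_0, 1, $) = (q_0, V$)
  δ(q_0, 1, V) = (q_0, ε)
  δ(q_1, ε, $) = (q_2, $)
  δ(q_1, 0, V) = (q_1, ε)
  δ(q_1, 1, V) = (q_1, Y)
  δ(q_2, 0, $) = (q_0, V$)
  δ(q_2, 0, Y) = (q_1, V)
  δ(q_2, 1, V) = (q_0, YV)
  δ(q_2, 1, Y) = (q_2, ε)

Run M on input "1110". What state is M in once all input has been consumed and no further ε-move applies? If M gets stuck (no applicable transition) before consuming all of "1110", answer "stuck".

stuck

(q_0, 1110, $)
  read 1, top $: go to q_0, push V$ → (q_0, 110, V$)
  read 1, top V: go to q_0, push ε → (q_0, 10, $)
  read 1, top $: go to q_0, push V$ → (q_0, 0, V$)
No transition for (q_0, 0, top V); M blocks with input 0 remaining.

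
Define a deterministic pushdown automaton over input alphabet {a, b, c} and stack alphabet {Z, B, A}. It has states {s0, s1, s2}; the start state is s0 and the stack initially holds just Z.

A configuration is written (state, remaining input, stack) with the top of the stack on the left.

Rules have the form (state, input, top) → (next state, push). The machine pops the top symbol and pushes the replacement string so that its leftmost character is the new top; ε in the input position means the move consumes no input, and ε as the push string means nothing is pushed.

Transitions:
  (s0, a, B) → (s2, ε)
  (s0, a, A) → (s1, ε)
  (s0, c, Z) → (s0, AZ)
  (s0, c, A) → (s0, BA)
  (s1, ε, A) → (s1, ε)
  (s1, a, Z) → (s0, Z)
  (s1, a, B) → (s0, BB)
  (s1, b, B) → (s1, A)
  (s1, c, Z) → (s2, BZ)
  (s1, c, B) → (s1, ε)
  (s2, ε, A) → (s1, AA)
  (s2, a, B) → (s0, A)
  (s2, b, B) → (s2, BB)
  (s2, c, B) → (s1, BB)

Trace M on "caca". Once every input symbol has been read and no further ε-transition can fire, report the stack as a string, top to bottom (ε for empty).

AZ

(s0, caca, Z)
  read c, top Z: go to s0, push AZ → (s0, aca, AZ)
  read a, top A: go to s1, push ε → (s1, ca, Z)
  read c, top Z: go to s2, push BZ → (s2, a, BZ)
  read a, top B: go to s0, push A → (s0, ε, AZ)
All input consumed in state s0 with stack AZ.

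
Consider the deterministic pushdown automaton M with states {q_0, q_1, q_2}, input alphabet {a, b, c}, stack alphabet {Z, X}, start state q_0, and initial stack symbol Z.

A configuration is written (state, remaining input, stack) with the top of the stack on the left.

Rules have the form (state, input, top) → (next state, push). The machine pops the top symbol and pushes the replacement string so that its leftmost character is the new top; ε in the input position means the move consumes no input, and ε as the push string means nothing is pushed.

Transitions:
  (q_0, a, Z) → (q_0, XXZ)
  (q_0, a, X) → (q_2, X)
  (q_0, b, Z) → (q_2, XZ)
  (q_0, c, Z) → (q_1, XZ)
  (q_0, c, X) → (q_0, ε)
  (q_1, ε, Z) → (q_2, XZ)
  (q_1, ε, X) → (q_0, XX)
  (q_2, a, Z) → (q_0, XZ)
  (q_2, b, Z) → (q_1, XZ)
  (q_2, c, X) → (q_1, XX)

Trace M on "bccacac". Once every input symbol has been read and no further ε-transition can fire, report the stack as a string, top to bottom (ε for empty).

XXXXXXZ

(q_0, bccacac, Z)
  read b, top Z: go to q_2, push XZ → (q_2, ccacac, XZ)
  read c, top X: go to q_1, push XX → (q_1, cacac, XXZ)
  ε-move, top X: go to q_0, push XX → (q_0, cacac, XXXZ)
  read c, top X: go to q_0, push ε → (q_0, acac, XXZ)
  read a, top X: go to q_2, push X → (q_2, cac, XXZ)
  read c, top X: go to q_1, push XX → (q_1, ac, XXXZ)
  ε-move, top X: go to q_0, push XX → (q_0, ac, XXXXZ)
  read a, top X: go to q_2, push X → (q_2, c, XXXXZ)
  read c, top X: go to q_1, push XX → (q_1, ε, XXXXXZ)
  ε-move, top X: go to q_0, push XX → (q_0, ε, XXXXXXZ)
All input consumed in state q_0 with stack XXXXXXZ.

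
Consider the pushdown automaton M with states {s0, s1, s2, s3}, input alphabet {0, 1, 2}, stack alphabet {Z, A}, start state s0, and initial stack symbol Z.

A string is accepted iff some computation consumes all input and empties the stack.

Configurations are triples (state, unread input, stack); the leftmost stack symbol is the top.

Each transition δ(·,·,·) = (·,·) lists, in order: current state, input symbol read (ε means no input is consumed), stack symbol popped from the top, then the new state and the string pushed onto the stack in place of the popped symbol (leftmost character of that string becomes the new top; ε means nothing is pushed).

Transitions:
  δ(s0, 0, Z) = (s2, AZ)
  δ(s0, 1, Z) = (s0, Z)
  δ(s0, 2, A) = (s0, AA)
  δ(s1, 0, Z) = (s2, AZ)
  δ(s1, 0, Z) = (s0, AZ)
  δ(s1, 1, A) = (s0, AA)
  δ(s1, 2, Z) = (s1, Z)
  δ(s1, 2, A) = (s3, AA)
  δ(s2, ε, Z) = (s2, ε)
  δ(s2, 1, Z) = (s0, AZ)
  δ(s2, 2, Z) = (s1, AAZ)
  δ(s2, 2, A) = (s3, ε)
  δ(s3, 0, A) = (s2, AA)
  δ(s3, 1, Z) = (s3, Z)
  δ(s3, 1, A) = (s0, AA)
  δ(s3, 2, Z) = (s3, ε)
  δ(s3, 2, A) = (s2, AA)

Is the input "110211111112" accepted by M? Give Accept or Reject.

One accepting computation: (s0, 110211111112, Z) ⊢ (s0, 10211111112, Z) ⊢ (s0, 0211111112, Z) ⊢ (s2, 211111112, AZ) ⊢ (s3, 11111112, Z) ⊢ (s3, 1111112, Z) ⊢ (s3, 111112, Z) ⊢ (s3, 11112, Z) ⊢ (s3, 1112, Z) ⊢ (s3, 112, Z) ⊢ (s3, 12, Z) ⊢ (s3, 2, Z) ⊢ (s3, ε, ε)
All input consumed and the stack is empty.

Accept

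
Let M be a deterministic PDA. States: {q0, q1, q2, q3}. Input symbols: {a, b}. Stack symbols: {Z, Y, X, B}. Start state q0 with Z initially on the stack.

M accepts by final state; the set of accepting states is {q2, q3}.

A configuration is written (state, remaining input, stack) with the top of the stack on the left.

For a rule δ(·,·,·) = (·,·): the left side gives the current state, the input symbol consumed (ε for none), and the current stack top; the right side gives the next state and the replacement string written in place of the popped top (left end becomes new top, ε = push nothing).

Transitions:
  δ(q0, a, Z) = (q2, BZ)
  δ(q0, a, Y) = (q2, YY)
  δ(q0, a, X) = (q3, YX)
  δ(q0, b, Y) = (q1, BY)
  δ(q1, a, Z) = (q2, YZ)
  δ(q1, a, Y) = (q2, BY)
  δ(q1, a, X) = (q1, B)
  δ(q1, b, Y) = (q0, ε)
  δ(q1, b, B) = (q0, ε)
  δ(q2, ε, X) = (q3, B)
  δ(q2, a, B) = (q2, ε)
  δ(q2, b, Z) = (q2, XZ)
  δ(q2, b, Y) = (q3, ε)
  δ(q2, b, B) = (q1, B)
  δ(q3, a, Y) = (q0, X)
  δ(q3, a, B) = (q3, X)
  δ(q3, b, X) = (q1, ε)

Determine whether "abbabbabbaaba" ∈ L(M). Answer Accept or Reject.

Accept

(q0, abbabbabbaaba, Z)
  read a, top Z: go to q2, push BZ → (q2, bbabbabbaaba, BZ)
  read b, top B: go to q1, push B → (q1, babbabbaaba, BZ)
  read b, top B: go to q0, push ε → (q0, abbabbaaba, Z)
  read a, top Z: go to q2, push BZ → (q2, bbabbaaba, BZ)
  read b, top B: go to q1, push B → (q1, babbaaba, BZ)
  read b, top B: go to q0, push ε → (q0, abbaaba, Z)
  read a, top Z: go to q2, push BZ → (q2, bbaaba, BZ)
  read b, top B: go to q1, push B → (q1, baaba, BZ)
  read b, top B: go to q0, push ε → (q0, aaba, Z)
  read a, top Z: go to q2, push BZ → (q2, aba, BZ)
  read a, top B: go to q2, push ε → (q2, ba, Z)
  read b, top Z: go to q2, push XZ → (q2, a, XZ)
  ε-move, top X: go to q3, push B → (q3, a, BZ)
  read a, top B: go to q3, push X → (q3, ε, XZ)
All input consumed; state q3 ∈ F.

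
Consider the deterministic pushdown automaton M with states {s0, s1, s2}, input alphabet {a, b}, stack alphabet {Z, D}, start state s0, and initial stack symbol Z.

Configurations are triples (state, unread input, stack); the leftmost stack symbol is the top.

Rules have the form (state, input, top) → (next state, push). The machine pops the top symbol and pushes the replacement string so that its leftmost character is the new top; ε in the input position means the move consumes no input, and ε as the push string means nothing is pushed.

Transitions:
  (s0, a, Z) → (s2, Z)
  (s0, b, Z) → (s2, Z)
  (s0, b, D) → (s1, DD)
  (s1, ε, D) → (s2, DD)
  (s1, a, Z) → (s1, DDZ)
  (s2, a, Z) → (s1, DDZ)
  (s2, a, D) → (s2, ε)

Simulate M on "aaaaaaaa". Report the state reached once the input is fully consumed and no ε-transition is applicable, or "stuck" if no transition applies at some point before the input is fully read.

(s0, aaaaaaaa, Z)
  read a, top Z: go to s2, push Z → (s2, aaaaaaa, Z)
  read a, top Z: go to s1, push DDZ → (s1, aaaaaa, DDZ)
  ε-move, top D: go to s2, push DD → (s2, aaaaaa, DDDZ)
  read a, top D: go to s2, push ε → (s2, aaaaa, DDZ)
  read a, top D: go to s2, push ε → (s2, aaaa, DZ)
  read a, top D: go to s2, push ε → (s2, aaa, Z)
  read a, top Z: go to s1, push DDZ → (s1, aa, DDZ)
  ε-move, top D: go to s2, push DD → (s2, aa, DDDZ)
  read a, top D: go to s2, push ε → (s2, a, DDZ)
  read a, top D: go to s2, push ε → (s2, ε, DZ)
All input consumed; M is in state s2.

s2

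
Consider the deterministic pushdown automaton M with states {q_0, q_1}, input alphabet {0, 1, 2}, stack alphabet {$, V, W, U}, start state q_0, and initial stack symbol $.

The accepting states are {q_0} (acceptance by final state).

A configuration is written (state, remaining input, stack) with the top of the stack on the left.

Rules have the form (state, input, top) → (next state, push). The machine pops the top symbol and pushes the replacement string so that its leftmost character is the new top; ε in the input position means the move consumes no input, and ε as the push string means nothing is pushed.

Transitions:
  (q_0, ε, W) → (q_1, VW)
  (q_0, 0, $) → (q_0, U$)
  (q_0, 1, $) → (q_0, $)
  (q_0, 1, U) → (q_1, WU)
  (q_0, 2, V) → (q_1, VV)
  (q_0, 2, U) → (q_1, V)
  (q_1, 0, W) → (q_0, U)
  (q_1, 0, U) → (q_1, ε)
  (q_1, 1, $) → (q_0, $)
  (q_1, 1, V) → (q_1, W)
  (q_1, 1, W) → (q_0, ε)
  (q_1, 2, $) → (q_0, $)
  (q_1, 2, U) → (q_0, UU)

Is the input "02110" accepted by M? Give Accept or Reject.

(q_0, 02110, $)
  read 0, top $: go to q_0, push U$ → (q_0, 2110, U$)
  read 2, top U: go to q_1, push V → (q_1, 110, V$)
  read 1, top V: go to q_1, push W → (q_1, 10, W$)
  read 1, top W: go to q_0, push ε → (q_0, 0, $)
  read 0, top $: go to q_0, push U$ → (q_0, ε, U$)
All input consumed; state q_0 ∈ F.

Accept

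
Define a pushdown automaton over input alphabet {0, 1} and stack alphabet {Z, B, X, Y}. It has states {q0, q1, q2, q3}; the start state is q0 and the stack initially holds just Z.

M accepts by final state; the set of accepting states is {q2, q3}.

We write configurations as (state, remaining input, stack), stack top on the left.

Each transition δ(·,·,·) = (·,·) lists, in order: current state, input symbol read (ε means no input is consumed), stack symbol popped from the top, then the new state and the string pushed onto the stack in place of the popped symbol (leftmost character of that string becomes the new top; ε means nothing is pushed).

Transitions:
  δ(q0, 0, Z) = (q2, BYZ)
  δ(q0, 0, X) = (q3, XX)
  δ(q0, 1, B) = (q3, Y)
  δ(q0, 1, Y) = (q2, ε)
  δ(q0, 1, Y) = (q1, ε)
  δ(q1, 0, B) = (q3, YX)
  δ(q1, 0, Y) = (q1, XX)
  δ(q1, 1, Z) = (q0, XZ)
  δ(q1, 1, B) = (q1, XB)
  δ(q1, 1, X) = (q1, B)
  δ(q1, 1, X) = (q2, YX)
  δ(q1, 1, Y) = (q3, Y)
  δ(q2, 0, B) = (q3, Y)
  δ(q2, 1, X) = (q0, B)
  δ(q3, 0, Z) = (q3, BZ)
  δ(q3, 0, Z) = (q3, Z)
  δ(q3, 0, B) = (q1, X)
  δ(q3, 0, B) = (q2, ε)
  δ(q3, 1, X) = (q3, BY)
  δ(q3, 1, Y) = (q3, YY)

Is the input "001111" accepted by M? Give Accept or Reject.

Accept

One accepting computation: (q0, 001111, Z) ⊢ (q2, 01111, BYZ) ⊢ (q3, 1111, YYZ) ⊢ (q3, 111, YYYZ) ⊢ (q3, 11, YYYYZ) ⊢ (q3, 1, YYYYYZ) ⊢ (q3, ε, YYYYYYZ)
All input consumed and state q3 ∈ F.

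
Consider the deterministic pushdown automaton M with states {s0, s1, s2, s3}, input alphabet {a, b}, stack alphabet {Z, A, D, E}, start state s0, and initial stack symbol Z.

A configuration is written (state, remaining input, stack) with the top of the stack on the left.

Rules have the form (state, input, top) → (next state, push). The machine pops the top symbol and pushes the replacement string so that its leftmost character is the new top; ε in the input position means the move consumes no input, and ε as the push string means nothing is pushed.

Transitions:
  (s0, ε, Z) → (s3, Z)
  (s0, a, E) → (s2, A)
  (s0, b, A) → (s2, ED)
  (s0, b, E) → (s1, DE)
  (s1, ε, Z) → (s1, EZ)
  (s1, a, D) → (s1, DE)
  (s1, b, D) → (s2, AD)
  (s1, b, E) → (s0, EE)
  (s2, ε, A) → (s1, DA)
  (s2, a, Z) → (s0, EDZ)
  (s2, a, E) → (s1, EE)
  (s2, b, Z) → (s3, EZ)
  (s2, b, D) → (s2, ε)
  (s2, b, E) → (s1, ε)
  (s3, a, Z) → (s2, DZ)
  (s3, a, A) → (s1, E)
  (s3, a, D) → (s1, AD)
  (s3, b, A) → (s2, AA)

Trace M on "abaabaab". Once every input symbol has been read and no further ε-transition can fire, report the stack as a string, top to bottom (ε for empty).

(s0, abaabaab, Z) ⊢ (s3, abaabaab, Z) ⊢ (s2, baabaab, DZ) ⊢ (s2, aabaab, Z) ⊢ (s0, abaab, EDZ) ⊢ (s2, baab, ADZ) ⊢ (s1, baab, DADZ) ⊢ (s2, aab, ADADZ) ⊢ (s1, aab, DADADZ) ⊢ (s1, ab, DEADADZ) ⊢ (s1, b, DEEADADZ) ⊢ (s2, ε, ADEEADADZ) ⊢ (s1, ε, DADEEADADZ)
All input consumed in state s1 with stack DADEEADADZ.

DADEEADADZ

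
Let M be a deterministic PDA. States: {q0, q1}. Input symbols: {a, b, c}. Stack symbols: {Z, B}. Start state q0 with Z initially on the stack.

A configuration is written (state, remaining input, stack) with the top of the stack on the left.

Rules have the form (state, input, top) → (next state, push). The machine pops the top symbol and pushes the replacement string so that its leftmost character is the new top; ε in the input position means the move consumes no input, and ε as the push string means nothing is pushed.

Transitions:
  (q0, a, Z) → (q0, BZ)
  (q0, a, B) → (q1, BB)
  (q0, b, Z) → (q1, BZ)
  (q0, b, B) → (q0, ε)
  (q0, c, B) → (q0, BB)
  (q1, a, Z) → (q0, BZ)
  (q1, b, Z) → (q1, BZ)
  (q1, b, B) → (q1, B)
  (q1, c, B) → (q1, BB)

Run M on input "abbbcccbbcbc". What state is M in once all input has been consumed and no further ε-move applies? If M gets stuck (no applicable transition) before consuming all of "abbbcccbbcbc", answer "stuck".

q1

(q0, abbbcccbbcbc, Z)
  read a, top Z: go to q0, push BZ → (q0, bbbcccbbcbc, BZ)
  read b, top B: go to q0, push ε → (q0, bbcccbbcbc, Z)
  read b, top Z: go to q1, push BZ → (q1, bcccbbcbc, BZ)
  read b, top B: go to q1, push B → (q1, cccbbcbc, BZ)
  read c, top B: go to q1, push BB → (q1, ccbbcbc, BBZ)
  read c, top B: go to q1, push BB → (q1, cbbcbc, BBBZ)
  read c, top B: go to q1, push BB → (q1, bbcbc, BBBBZ)
  read b, top B: go to q1, push B → (q1, bcbc, BBBBZ)
  read b, top B: go to q1, push B → (q1, cbc, BBBBZ)
  read c, top B: go to q1, push BB → (q1, bc, BBBBBZ)
  read b, top B: go to q1, push B → (q1, c, BBBBBZ)
  read c, top B: go to q1, push BB → (q1, ε, BBBBBBZ)
All input consumed; M is in state q1.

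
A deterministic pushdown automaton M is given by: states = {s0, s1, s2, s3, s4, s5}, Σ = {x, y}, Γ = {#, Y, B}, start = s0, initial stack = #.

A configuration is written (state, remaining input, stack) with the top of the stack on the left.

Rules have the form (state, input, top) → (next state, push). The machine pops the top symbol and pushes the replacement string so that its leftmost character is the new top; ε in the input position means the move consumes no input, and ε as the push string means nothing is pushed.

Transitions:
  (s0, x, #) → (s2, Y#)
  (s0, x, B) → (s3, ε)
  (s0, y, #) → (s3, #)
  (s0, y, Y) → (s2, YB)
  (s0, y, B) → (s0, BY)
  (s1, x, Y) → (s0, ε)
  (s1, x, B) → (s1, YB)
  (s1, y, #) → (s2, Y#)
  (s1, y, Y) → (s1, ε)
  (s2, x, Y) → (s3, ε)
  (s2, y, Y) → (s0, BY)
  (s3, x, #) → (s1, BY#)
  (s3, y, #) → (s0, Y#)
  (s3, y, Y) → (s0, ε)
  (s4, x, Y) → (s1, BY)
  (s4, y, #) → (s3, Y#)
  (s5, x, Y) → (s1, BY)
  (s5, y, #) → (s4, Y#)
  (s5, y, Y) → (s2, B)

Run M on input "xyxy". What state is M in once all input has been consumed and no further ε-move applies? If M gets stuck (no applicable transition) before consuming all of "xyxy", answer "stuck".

(s0, xyxy, #)
  read x, top #: go to s2, push Y# → (s2, yxy, Y#)
  read y, top Y: go to s0, push BY → (s0, xy, BY#)
  read x, top B: go to s3, push ε → (s3, y, Y#)
  read y, top Y: go to s0, push ε → (s0, ε, #)
All input consumed; M is in state s0.

s0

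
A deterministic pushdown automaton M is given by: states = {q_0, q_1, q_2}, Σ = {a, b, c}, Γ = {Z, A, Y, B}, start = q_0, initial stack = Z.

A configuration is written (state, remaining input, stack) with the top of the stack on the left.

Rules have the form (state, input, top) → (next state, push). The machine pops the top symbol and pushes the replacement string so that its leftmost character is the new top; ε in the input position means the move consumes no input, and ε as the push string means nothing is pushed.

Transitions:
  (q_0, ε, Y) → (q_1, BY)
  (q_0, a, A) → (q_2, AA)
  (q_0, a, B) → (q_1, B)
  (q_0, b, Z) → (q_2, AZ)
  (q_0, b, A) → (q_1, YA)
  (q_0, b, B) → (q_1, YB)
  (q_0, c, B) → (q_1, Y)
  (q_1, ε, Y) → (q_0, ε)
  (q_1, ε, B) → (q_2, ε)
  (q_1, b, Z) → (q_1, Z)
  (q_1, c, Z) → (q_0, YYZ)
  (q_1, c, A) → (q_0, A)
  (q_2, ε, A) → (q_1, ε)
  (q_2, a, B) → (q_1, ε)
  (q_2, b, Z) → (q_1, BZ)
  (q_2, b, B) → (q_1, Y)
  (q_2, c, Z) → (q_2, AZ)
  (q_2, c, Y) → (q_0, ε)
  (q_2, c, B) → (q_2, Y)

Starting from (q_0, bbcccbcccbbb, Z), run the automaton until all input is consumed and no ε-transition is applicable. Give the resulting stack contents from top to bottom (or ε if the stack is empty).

(q_0, bbcccbcccbbb, Z)
  read b, top Z: go to q_2, push AZ → (q_2, bcccbcccbbb, AZ)
  ε-move, top A: go to q_1, push ε → (q_1, bcccbcccbbb, Z)
  read b, top Z: go to q_1, push Z → (q_1, cccbcccbbb, Z)
  read c, top Z: go to q_0, push YYZ → (q_0, ccbcccbbb, YYZ)
  ε-move, top Y: go to q_1, push BY → (q_1, ccbcccbbb, BYYZ)
  ε-move, top B: go to q_2, push ε → (q_2, ccbcccbbb, YYZ)
  read c, top Y: go to q_0, push ε → (q_0, cbcccbbb, YZ)
  ε-move, top Y: go to q_1, push BY → (q_1, cbcccbbb, BYZ)
  ε-move, top B: go to q_2, push ε → (q_2, cbcccbbb, YZ)
  read c, top Y: go to q_0, push ε → (q_0, bcccbbb, Z)
  read b, top Z: go to q_2, push AZ → (q_2, cccbbb, AZ)
  ε-move, top A: go to q_1, push ε → (q_1, cccbbb, Z)
  read c, top Z: go to q_0, push YYZ → (q_0, ccbbb, YYZ)
  ε-move, top Y: go to q_1, push BY → (q_1, ccbbb, BYYZ)
  ε-move, top B: go to q_2, push ε → (q_2, ccbbb, YYZ)
  read c, top Y: go to q_0, push ε → (q_0, cbbb, YZ)
  ε-move, top Y: go to q_1, push BY → (q_1, cbbb, BYZ)
  ε-move, top B: go to q_2, push ε → (q_2, cbbb, YZ)
  read c, top Y: go to q_0, push ε → (q_0, bbb, Z)
  read b, top Z: go to q_2, push AZ → (q_2, bb, AZ)
  ε-move, top A: go to q_1, push ε → (q_1, bb, Z)
  read b, top Z: go to q_1, push Z → (q_1, b, Z)
  read b, top Z: go to q_1, push Z → (q_1, ε, Z)
All input consumed in state q_1 with stack Z.

Z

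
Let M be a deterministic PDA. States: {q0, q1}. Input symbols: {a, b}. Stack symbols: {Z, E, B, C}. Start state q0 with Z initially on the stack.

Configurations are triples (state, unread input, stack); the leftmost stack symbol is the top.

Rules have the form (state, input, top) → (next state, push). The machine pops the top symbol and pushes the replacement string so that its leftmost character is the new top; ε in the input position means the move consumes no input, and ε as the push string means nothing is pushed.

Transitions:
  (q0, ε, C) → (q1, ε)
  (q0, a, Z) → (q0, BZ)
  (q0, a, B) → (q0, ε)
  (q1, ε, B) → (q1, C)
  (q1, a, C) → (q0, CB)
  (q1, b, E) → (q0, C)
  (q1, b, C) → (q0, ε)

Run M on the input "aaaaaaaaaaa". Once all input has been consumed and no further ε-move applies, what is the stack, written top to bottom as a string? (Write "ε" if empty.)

BZ

(q0, aaaaaaaaaaa, Z)
  read a, top Z: go to q0, push BZ → (q0, aaaaaaaaaa, BZ)
  read a, top B: go to q0, push ε → (q0, aaaaaaaaa, Z)
  read a, top Z: go to q0, push BZ → (q0, aaaaaaaa, BZ)
  read a, top B: go to q0, push ε → (q0, aaaaaaa, Z)
  read a, top Z: go to q0, push BZ → (q0, aaaaaa, BZ)
  read a, top B: go to q0, push ε → (q0, aaaaa, Z)
  read a, top Z: go to q0, push BZ → (q0, aaaa, BZ)
  read a, top B: go to q0, push ε → (q0, aaa, Z)
  read a, top Z: go to q0, push BZ → (q0, aa, BZ)
  read a, top B: go to q0, push ε → (q0, a, Z)
  read a, top Z: go to q0, push BZ → (q0, ε, BZ)
All input consumed in state q0 with stack BZ.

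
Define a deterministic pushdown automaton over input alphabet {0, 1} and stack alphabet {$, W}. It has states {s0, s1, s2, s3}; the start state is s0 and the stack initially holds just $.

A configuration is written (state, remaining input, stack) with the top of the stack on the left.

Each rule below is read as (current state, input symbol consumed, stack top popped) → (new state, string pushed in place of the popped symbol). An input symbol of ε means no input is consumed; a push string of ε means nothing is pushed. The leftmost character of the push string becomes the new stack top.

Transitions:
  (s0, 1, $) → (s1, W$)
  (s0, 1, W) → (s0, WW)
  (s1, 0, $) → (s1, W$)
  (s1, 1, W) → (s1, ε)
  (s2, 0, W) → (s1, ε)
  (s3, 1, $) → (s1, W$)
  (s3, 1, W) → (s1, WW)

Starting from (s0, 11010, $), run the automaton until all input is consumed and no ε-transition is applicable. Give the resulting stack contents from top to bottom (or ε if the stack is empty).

(s0, 11010, $)
  read 1, top $: go to s1, push W$ → (s1, 1010, W$)
  read 1, top W: go to s1, push ε → (s1, 010, $)
  read 0, top $: go to s1, push W$ → (s1, 10, W$)
  read 1, top W: go to s1, push ε → (s1, 0, $)
  read 0, top $: go to s1, push W$ → (s1, ε, W$)
All input consumed in state s1 with stack W$.

W$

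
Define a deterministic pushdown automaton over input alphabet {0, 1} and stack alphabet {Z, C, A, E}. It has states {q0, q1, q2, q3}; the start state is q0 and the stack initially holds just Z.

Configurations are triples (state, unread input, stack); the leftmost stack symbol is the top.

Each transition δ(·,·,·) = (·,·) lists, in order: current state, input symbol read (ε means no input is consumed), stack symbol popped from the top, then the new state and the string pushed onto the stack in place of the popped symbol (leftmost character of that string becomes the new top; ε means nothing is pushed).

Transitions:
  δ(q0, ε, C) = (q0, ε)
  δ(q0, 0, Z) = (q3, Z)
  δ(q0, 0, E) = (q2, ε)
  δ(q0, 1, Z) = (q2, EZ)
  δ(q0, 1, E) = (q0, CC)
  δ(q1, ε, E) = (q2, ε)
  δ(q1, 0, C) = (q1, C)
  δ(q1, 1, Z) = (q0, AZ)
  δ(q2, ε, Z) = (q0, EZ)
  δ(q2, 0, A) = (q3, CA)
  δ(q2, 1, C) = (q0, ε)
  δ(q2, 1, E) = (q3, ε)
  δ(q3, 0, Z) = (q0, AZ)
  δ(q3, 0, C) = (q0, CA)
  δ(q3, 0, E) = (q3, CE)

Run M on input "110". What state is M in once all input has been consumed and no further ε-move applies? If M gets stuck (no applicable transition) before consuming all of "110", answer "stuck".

q0

(q0, 110, Z) ⊢ (q2, 10, EZ) ⊢ (q3, 0, Z) ⊢ (q0, ε, AZ)
All input consumed; M is in state q0.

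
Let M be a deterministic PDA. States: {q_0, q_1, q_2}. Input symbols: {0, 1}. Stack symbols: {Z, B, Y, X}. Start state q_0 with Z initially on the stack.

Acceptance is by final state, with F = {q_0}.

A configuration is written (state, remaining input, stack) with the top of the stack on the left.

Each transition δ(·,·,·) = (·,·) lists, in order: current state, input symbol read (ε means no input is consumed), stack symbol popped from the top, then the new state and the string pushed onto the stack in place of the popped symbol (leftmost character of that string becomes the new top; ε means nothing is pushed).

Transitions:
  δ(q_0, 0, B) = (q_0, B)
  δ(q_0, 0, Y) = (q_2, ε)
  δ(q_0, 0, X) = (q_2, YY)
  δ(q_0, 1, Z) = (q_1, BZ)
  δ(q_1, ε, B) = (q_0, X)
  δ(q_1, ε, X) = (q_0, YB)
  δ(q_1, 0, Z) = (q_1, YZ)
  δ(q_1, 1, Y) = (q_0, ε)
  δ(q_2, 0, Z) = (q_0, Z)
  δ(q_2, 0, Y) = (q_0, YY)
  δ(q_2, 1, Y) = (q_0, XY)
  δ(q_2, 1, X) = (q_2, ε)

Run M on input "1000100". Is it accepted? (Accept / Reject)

Accept

(q_0, 1000100, Z)
  read 1, top Z: go to q_1, push BZ → (q_1, 000100, BZ)
  ε-move, top B: go to q_0, push X → (q_0, 000100, XZ)
  read 0, top X: go to q_2, push YY → (q_2, 00100, YYZ)
  read 0, top Y: go to q_0, push YY → (q_0, 0100, YYYZ)
  read 0, top Y: go to q_2, push ε → (q_2, 100, YYZ)
  read 1, top Y: go to q_0, push XY → (q_0, 00, XYYZ)
  read 0, top X: go to q_2, push YY → (q_2, 0, YYYYZ)
  read 0, top Y: go to q_0, push YY → (q_0, ε, YYYYYZ)
All input consumed; state q_0 ∈ F.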